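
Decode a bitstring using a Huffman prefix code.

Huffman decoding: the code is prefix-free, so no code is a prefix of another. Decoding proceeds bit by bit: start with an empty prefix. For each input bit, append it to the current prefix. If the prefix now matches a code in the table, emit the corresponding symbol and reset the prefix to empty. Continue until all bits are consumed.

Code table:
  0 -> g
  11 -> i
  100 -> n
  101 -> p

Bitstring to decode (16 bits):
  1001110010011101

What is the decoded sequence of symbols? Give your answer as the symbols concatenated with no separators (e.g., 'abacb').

Bit 0: prefix='1' (no match yet)
Bit 1: prefix='10' (no match yet)
Bit 2: prefix='100' -> emit 'n', reset
Bit 3: prefix='1' (no match yet)
Bit 4: prefix='11' -> emit 'i', reset
Bit 5: prefix='1' (no match yet)
Bit 6: prefix='10' (no match yet)
Bit 7: prefix='100' -> emit 'n', reset
Bit 8: prefix='1' (no match yet)
Bit 9: prefix='10' (no match yet)
Bit 10: prefix='100' -> emit 'n', reset
Bit 11: prefix='1' (no match yet)
Bit 12: prefix='11' -> emit 'i', reset
Bit 13: prefix='1' (no match yet)
Bit 14: prefix='10' (no match yet)
Bit 15: prefix='101' -> emit 'p', reset

Answer: ninnip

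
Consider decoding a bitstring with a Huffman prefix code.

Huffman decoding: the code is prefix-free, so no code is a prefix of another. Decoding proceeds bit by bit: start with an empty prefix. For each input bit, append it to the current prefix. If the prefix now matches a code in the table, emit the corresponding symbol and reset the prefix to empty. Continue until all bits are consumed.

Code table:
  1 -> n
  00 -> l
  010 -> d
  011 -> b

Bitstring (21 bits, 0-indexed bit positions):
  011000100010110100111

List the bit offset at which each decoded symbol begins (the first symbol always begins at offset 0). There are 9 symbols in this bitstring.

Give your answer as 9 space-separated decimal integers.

Answer: 0 3 5 8 10 11 14 17 20

Derivation:
Bit 0: prefix='0' (no match yet)
Bit 1: prefix='01' (no match yet)
Bit 2: prefix='011' -> emit 'b', reset
Bit 3: prefix='0' (no match yet)
Bit 4: prefix='00' -> emit 'l', reset
Bit 5: prefix='0' (no match yet)
Bit 6: prefix='01' (no match yet)
Bit 7: prefix='010' -> emit 'd', reset
Bit 8: prefix='0' (no match yet)
Bit 9: prefix='00' -> emit 'l', reset
Bit 10: prefix='1' -> emit 'n', reset
Bit 11: prefix='0' (no match yet)
Bit 12: prefix='01' (no match yet)
Bit 13: prefix='011' -> emit 'b', reset
Bit 14: prefix='0' (no match yet)
Bit 15: prefix='01' (no match yet)
Bit 16: prefix='010' -> emit 'd', reset
Bit 17: prefix='0' (no match yet)
Bit 18: prefix='01' (no match yet)
Bit 19: prefix='011' -> emit 'b', reset
Bit 20: prefix='1' -> emit 'n', reset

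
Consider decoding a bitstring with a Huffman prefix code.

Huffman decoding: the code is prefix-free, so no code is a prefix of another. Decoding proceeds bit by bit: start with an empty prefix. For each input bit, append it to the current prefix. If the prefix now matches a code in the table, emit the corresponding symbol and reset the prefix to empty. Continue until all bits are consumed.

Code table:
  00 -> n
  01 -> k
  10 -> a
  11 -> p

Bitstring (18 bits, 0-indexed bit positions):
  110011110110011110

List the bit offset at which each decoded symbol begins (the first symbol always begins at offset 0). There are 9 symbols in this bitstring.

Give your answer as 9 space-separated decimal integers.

Answer: 0 2 4 6 8 10 12 14 16

Derivation:
Bit 0: prefix='1' (no match yet)
Bit 1: prefix='11' -> emit 'p', reset
Bit 2: prefix='0' (no match yet)
Bit 3: prefix='00' -> emit 'n', reset
Bit 4: prefix='1' (no match yet)
Bit 5: prefix='11' -> emit 'p', reset
Bit 6: prefix='1' (no match yet)
Bit 7: prefix='11' -> emit 'p', reset
Bit 8: prefix='0' (no match yet)
Bit 9: prefix='01' -> emit 'k', reset
Bit 10: prefix='1' (no match yet)
Bit 11: prefix='10' -> emit 'a', reset
Bit 12: prefix='0' (no match yet)
Bit 13: prefix='01' -> emit 'k', reset
Bit 14: prefix='1' (no match yet)
Bit 15: prefix='11' -> emit 'p', reset
Bit 16: prefix='1' (no match yet)
Bit 17: prefix='10' -> emit 'a', reset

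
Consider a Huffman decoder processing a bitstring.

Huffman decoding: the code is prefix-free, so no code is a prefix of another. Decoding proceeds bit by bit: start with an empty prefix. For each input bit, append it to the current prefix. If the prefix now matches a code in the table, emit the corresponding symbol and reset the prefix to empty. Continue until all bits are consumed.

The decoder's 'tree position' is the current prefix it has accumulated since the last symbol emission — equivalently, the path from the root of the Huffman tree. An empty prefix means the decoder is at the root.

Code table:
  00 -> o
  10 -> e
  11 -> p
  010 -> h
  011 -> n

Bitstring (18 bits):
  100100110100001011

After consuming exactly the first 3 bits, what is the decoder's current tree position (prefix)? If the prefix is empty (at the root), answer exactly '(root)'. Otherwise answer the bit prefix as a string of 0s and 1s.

Bit 0: prefix='1' (no match yet)
Bit 1: prefix='10' -> emit 'e', reset
Bit 2: prefix='0' (no match yet)

Answer: 0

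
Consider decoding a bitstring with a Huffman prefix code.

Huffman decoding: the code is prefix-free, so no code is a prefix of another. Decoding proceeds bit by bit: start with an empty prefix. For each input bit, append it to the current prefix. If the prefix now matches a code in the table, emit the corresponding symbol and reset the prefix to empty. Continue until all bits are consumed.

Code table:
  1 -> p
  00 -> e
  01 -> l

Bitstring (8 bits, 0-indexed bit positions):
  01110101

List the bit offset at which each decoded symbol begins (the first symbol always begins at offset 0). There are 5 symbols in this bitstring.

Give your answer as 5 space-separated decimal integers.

Answer: 0 2 3 4 6

Derivation:
Bit 0: prefix='0' (no match yet)
Bit 1: prefix='01' -> emit 'l', reset
Bit 2: prefix='1' -> emit 'p', reset
Bit 3: prefix='1' -> emit 'p', reset
Bit 4: prefix='0' (no match yet)
Bit 5: prefix='01' -> emit 'l', reset
Bit 6: prefix='0' (no match yet)
Bit 7: prefix='01' -> emit 'l', reset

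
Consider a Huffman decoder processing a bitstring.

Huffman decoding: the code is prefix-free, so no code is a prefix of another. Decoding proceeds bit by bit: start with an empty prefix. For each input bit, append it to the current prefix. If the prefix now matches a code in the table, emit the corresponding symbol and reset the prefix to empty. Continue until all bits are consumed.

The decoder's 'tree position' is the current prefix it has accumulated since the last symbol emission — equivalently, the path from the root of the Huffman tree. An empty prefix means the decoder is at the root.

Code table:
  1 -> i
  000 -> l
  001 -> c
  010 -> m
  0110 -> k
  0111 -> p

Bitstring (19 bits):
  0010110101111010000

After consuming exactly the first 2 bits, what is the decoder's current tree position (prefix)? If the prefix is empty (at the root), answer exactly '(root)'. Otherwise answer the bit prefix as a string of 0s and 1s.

Answer: 00

Derivation:
Bit 0: prefix='0' (no match yet)
Bit 1: prefix='00' (no match yet)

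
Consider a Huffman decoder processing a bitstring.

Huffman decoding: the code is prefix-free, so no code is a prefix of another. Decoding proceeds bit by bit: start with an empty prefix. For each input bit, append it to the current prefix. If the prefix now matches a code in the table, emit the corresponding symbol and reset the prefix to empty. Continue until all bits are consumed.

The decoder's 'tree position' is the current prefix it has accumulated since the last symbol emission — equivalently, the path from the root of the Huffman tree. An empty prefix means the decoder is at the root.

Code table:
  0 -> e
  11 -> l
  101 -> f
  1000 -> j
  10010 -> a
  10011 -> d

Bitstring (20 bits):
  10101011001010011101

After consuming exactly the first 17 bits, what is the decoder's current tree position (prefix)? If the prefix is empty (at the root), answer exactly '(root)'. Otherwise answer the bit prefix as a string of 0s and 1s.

Answer: (root)

Derivation:
Bit 0: prefix='1' (no match yet)
Bit 1: prefix='10' (no match yet)
Bit 2: prefix='101' -> emit 'f', reset
Bit 3: prefix='0' -> emit 'e', reset
Bit 4: prefix='1' (no match yet)
Bit 5: prefix='10' (no match yet)
Bit 6: prefix='101' -> emit 'f', reset
Bit 7: prefix='1' (no match yet)
Bit 8: prefix='10' (no match yet)
Bit 9: prefix='100' (no match yet)
Bit 10: prefix='1001' (no match yet)
Bit 11: prefix='10010' -> emit 'a', reset
Bit 12: prefix='1' (no match yet)
Bit 13: prefix='10' (no match yet)
Bit 14: prefix='100' (no match yet)
Bit 15: prefix='1001' (no match yet)
Bit 16: prefix='10011' -> emit 'd', reset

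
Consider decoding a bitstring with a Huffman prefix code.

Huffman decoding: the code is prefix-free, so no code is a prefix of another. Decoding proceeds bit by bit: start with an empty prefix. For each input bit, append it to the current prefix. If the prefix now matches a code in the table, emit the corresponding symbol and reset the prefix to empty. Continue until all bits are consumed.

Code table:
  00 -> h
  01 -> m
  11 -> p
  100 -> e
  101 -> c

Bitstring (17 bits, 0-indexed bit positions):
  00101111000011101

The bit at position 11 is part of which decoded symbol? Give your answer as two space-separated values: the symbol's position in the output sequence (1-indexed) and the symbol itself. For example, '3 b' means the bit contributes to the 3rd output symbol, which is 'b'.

Answer: 5 h

Derivation:
Bit 0: prefix='0' (no match yet)
Bit 1: prefix='00' -> emit 'h', reset
Bit 2: prefix='1' (no match yet)
Bit 3: prefix='10' (no match yet)
Bit 4: prefix='101' -> emit 'c', reset
Bit 5: prefix='1' (no match yet)
Bit 6: prefix='11' -> emit 'p', reset
Bit 7: prefix='1' (no match yet)
Bit 8: prefix='10' (no match yet)
Bit 9: prefix='100' -> emit 'e', reset
Bit 10: prefix='0' (no match yet)
Bit 11: prefix='00' -> emit 'h', reset
Bit 12: prefix='1' (no match yet)
Bit 13: prefix='11' -> emit 'p', reset
Bit 14: prefix='1' (no match yet)
Bit 15: prefix='10' (no match yet)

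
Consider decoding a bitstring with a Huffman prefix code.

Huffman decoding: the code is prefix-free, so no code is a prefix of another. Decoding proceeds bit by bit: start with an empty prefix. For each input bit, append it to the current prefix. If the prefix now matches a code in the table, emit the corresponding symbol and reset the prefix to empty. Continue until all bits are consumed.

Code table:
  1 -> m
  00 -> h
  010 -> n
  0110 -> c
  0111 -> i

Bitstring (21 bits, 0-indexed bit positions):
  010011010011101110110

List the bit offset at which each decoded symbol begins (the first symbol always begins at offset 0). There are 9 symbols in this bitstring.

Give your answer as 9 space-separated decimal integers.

Answer: 0 3 7 8 10 11 12 13 17

Derivation:
Bit 0: prefix='0' (no match yet)
Bit 1: prefix='01' (no match yet)
Bit 2: prefix='010' -> emit 'n', reset
Bit 3: prefix='0' (no match yet)
Bit 4: prefix='01' (no match yet)
Bit 5: prefix='011' (no match yet)
Bit 6: prefix='0110' -> emit 'c', reset
Bit 7: prefix='1' -> emit 'm', reset
Bit 8: prefix='0' (no match yet)
Bit 9: prefix='00' -> emit 'h', reset
Bit 10: prefix='1' -> emit 'm', reset
Bit 11: prefix='1' -> emit 'm', reset
Bit 12: prefix='1' -> emit 'm', reset
Bit 13: prefix='0' (no match yet)
Bit 14: prefix='01' (no match yet)
Bit 15: prefix='011' (no match yet)
Bit 16: prefix='0111' -> emit 'i', reset
Bit 17: prefix='0' (no match yet)
Bit 18: prefix='01' (no match yet)
Bit 19: prefix='011' (no match yet)
Bit 20: prefix='0110' -> emit 'c', reset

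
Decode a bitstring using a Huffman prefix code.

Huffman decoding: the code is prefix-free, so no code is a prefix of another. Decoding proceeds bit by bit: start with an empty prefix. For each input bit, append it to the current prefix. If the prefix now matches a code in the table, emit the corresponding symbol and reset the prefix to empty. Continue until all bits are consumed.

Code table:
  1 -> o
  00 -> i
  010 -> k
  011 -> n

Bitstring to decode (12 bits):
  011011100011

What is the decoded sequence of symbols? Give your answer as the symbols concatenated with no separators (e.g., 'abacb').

Answer: nnoin

Derivation:
Bit 0: prefix='0' (no match yet)
Bit 1: prefix='01' (no match yet)
Bit 2: prefix='011' -> emit 'n', reset
Bit 3: prefix='0' (no match yet)
Bit 4: prefix='01' (no match yet)
Bit 5: prefix='011' -> emit 'n', reset
Bit 6: prefix='1' -> emit 'o', reset
Bit 7: prefix='0' (no match yet)
Bit 8: prefix='00' -> emit 'i', reset
Bit 9: prefix='0' (no match yet)
Bit 10: prefix='01' (no match yet)
Bit 11: prefix='011' -> emit 'n', reset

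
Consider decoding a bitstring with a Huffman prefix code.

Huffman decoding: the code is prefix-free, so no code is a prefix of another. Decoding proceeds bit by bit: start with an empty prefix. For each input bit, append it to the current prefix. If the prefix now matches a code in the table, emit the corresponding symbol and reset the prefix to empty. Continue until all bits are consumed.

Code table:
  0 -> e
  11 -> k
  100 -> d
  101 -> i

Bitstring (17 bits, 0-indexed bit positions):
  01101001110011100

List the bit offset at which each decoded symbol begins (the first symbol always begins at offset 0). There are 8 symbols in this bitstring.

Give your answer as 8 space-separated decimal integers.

Bit 0: prefix='0' -> emit 'e', reset
Bit 1: prefix='1' (no match yet)
Bit 2: prefix='11' -> emit 'k', reset
Bit 3: prefix='0' -> emit 'e', reset
Bit 4: prefix='1' (no match yet)
Bit 5: prefix='10' (no match yet)
Bit 6: prefix='100' -> emit 'd', reset
Bit 7: prefix='1' (no match yet)
Bit 8: prefix='11' -> emit 'k', reset
Bit 9: prefix='1' (no match yet)
Bit 10: prefix='10' (no match yet)
Bit 11: prefix='100' -> emit 'd', reset
Bit 12: prefix='1' (no match yet)
Bit 13: prefix='11' -> emit 'k', reset
Bit 14: prefix='1' (no match yet)
Bit 15: prefix='10' (no match yet)
Bit 16: prefix='100' -> emit 'd', reset

Answer: 0 1 3 4 7 9 12 14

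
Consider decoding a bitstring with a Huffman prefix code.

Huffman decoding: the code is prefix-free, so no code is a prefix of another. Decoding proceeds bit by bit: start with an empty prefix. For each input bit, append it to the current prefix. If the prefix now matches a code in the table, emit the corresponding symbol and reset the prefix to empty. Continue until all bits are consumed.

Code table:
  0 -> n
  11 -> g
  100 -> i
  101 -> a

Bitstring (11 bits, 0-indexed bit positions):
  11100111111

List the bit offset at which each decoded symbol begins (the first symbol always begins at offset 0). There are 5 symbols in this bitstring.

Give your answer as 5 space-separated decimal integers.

Bit 0: prefix='1' (no match yet)
Bit 1: prefix='11' -> emit 'g', reset
Bit 2: prefix='1' (no match yet)
Bit 3: prefix='10' (no match yet)
Bit 4: prefix='100' -> emit 'i', reset
Bit 5: prefix='1' (no match yet)
Bit 6: prefix='11' -> emit 'g', reset
Bit 7: prefix='1' (no match yet)
Bit 8: prefix='11' -> emit 'g', reset
Bit 9: prefix='1' (no match yet)
Bit 10: prefix='11' -> emit 'g', reset

Answer: 0 2 5 7 9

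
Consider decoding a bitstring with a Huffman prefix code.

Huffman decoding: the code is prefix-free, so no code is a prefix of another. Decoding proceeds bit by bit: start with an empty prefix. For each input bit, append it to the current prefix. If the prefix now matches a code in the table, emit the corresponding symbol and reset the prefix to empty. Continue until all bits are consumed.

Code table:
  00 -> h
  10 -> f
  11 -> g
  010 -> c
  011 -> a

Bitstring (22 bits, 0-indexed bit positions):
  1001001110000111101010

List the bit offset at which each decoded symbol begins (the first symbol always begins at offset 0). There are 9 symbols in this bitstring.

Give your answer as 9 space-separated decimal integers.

Answer: 0 2 5 8 10 12 15 17 20

Derivation:
Bit 0: prefix='1' (no match yet)
Bit 1: prefix='10' -> emit 'f', reset
Bit 2: prefix='0' (no match yet)
Bit 3: prefix='01' (no match yet)
Bit 4: prefix='010' -> emit 'c', reset
Bit 5: prefix='0' (no match yet)
Bit 6: prefix='01' (no match yet)
Bit 7: prefix='011' -> emit 'a', reset
Bit 8: prefix='1' (no match yet)
Bit 9: prefix='10' -> emit 'f', reset
Bit 10: prefix='0' (no match yet)
Bit 11: prefix='00' -> emit 'h', reset
Bit 12: prefix='0' (no match yet)
Bit 13: prefix='01' (no match yet)
Bit 14: prefix='011' -> emit 'a', reset
Bit 15: prefix='1' (no match yet)
Bit 16: prefix='11' -> emit 'g', reset
Bit 17: prefix='0' (no match yet)
Bit 18: prefix='01' (no match yet)
Bit 19: prefix='010' -> emit 'c', reset
Bit 20: prefix='1' (no match yet)
Bit 21: prefix='10' -> emit 'f', reset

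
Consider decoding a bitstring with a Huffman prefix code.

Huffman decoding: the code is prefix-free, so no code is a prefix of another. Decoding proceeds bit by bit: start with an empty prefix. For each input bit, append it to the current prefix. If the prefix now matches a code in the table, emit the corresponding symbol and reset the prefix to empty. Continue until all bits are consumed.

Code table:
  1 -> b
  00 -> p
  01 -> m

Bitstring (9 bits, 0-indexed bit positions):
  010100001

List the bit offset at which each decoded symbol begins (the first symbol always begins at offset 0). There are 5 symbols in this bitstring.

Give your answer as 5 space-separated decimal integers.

Answer: 0 2 4 6 8

Derivation:
Bit 0: prefix='0' (no match yet)
Bit 1: prefix='01' -> emit 'm', reset
Bit 2: prefix='0' (no match yet)
Bit 3: prefix='01' -> emit 'm', reset
Bit 4: prefix='0' (no match yet)
Bit 5: prefix='00' -> emit 'p', reset
Bit 6: prefix='0' (no match yet)
Bit 7: prefix='00' -> emit 'p', reset
Bit 8: prefix='1' -> emit 'b', reset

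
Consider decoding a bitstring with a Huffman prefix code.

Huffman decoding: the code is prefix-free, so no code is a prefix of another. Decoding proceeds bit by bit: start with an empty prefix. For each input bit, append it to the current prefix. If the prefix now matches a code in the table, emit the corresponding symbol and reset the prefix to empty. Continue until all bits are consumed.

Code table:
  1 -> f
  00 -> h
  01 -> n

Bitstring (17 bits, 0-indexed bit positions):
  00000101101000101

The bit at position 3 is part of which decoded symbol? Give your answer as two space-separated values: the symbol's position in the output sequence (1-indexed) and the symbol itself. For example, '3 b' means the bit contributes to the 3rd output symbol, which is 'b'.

Answer: 2 h

Derivation:
Bit 0: prefix='0' (no match yet)
Bit 1: prefix='00' -> emit 'h', reset
Bit 2: prefix='0' (no match yet)
Bit 3: prefix='00' -> emit 'h', reset
Bit 4: prefix='0' (no match yet)
Bit 5: prefix='01' -> emit 'n', reset
Bit 6: prefix='0' (no match yet)
Bit 7: prefix='01' -> emit 'n', reset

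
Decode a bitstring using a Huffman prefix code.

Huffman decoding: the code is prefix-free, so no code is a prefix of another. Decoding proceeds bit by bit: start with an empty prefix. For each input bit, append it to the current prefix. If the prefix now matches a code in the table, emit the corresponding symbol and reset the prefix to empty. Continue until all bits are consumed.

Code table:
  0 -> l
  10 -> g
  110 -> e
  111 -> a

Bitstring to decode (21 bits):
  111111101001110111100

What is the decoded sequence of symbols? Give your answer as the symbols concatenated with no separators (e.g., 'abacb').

Bit 0: prefix='1' (no match yet)
Bit 1: prefix='11' (no match yet)
Bit 2: prefix='111' -> emit 'a', reset
Bit 3: prefix='1' (no match yet)
Bit 4: prefix='11' (no match yet)
Bit 5: prefix='111' -> emit 'a', reset
Bit 6: prefix='1' (no match yet)
Bit 7: prefix='10' -> emit 'g', reset
Bit 8: prefix='1' (no match yet)
Bit 9: prefix='10' -> emit 'g', reset
Bit 10: prefix='0' -> emit 'l', reset
Bit 11: prefix='1' (no match yet)
Bit 12: prefix='11' (no match yet)
Bit 13: prefix='111' -> emit 'a', reset
Bit 14: prefix='0' -> emit 'l', reset
Bit 15: prefix='1' (no match yet)
Bit 16: prefix='11' (no match yet)
Bit 17: prefix='111' -> emit 'a', reset
Bit 18: prefix='1' (no match yet)
Bit 19: prefix='10' -> emit 'g', reset
Bit 20: prefix='0' -> emit 'l', reset

Answer: aagglalagl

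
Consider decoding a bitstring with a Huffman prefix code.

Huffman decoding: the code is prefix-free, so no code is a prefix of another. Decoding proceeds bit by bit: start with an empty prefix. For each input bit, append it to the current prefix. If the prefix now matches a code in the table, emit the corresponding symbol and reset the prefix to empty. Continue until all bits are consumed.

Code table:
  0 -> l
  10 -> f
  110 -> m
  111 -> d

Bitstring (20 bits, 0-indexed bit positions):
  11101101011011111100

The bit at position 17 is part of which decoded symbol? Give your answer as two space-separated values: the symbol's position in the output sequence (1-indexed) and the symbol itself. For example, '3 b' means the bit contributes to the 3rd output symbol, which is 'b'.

Answer: 7 d

Derivation:
Bit 0: prefix='1' (no match yet)
Bit 1: prefix='11' (no match yet)
Bit 2: prefix='111' -> emit 'd', reset
Bit 3: prefix='0' -> emit 'l', reset
Bit 4: prefix='1' (no match yet)
Bit 5: prefix='11' (no match yet)
Bit 6: prefix='110' -> emit 'm', reset
Bit 7: prefix='1' (no match yet)
Bit 8: prefix='10' -> emit 'f', reset
Bit 9: prefix='1' (no match yet)
Bit 10: prefix='11' (no match yet)
Bit 11: prefix='110' -> emit 'm', reset
Bit 12: prefix='1' (no match yet)
Bit 13: prefix='11' (no match yet)
Bit 14: prefix='111' -> emit 'd', reset
Bit 15: prefix='1' (no match yet)
Bit 16: prefix='11' (no match yet)
Bit 17: prefix='111' -> emit 'd', reset
Bit 18: prefix='0' -> emit 'l', reset
Bit 19: prefix='0' -> emit 'l', reset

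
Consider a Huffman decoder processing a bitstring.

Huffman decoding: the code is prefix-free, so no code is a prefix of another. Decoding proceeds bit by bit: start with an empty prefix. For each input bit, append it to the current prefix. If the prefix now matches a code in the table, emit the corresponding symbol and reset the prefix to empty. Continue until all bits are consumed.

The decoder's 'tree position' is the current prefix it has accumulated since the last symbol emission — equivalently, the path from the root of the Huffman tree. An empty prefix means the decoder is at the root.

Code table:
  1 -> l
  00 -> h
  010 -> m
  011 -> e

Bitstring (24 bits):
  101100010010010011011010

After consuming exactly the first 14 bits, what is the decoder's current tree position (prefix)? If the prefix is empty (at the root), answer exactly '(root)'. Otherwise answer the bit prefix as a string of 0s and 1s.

Bit 0: prefix='1' -> emit 'l', reset
Bit 1: prefix='0' (no match yet)
Bit 2: prefix='01' (no match yet)
Bit 3: prefix='011' -> emit 'e', reset
Bit 4: prefix='0' (no match yet)
Bit 5: prefix='00' -> emit 'h', reset
Bit 6: prefix='0' (no match yet)
Bit 7: prefix='01' (no match yet)
Bit 8: prefix='010' -> emit 'm', reset
Bit 9: prefix='0' (no match yet)
Bit 10: prefix='01' (no match yet)
Bit 11: prefix='010' -> emit 'm', reset
Bit 12: prefix='0' (no match yet)
Bit 13: prefix='01' (no match yet)

Answer: 01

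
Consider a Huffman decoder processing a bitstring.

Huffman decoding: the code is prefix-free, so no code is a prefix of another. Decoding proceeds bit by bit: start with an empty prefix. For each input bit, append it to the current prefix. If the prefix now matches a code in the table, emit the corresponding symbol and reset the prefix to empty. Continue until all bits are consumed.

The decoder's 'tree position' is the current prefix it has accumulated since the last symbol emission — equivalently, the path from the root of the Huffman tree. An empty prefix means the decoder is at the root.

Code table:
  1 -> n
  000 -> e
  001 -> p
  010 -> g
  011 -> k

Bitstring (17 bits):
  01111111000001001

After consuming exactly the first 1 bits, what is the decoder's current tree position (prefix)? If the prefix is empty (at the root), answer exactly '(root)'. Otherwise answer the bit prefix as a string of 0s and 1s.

Bit 0: prefix='0' (no match yet)

Answer: 0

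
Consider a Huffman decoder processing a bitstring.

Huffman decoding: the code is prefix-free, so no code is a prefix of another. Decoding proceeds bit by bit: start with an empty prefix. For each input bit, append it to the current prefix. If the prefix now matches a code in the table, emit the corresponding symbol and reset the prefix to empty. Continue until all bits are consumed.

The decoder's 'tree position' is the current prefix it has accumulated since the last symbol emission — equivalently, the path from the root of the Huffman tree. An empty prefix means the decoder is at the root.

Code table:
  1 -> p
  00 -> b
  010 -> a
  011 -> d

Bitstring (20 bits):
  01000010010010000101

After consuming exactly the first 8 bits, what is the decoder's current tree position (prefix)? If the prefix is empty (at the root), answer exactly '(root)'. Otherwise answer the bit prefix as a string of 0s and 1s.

Answer: (root)

Derivation:
Bit 0: prefix='0' (no match yet)
Bit 1: prefix='01' (no match yet)
Bit 2: prefix='010' -> emit 'a', reset
Bit 3: prefix='0' (no match yet)
Bit 4: prefix='00' -> emit 'b', reset
Bit 5: prefix='0' (no match yet)
Bit 6: prefix='01' (no match yet)
Bit 7: prefix='010' -> emit 'a', reset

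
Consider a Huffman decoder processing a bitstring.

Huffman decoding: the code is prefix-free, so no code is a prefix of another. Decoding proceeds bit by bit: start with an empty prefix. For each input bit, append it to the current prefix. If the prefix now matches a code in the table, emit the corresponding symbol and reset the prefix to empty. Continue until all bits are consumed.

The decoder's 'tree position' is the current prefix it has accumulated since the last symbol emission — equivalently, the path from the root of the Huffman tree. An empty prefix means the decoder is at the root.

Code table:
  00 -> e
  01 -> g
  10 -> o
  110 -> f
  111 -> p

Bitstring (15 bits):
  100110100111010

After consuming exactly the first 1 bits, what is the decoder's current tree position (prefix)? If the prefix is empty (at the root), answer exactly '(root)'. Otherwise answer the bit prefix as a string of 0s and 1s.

Bit 0: prefix='1' (no match yet)

Answer: 1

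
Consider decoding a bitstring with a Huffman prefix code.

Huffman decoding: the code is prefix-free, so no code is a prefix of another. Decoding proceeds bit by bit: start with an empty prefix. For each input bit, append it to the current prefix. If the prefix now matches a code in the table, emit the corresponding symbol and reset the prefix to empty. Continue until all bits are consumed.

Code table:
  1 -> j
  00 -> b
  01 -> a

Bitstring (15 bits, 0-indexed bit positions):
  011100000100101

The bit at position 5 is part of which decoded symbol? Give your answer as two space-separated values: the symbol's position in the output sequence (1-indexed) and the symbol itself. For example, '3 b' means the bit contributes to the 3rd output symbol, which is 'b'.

Bit 0: prefix='0' (no match yet)
Bit 1: prefix='01' -> emit 'a', reset
Bit 2: prefix='1' -> emit 'j', reset
Bit 3: prefix='1' -> emit 'j', reset
Bit 4: prefix='0' (no match yet)
Bit 5: prefix='00' -> emit 'b', reset
Bit 6: prefix='0' (no match yet)
Bit 7: prefix='00' -> emit 'b', reset
Bit 8: prefix='0' (no match yet)
Bit 9: prefix='01' -> emit 'a', reset

Answer: 4 b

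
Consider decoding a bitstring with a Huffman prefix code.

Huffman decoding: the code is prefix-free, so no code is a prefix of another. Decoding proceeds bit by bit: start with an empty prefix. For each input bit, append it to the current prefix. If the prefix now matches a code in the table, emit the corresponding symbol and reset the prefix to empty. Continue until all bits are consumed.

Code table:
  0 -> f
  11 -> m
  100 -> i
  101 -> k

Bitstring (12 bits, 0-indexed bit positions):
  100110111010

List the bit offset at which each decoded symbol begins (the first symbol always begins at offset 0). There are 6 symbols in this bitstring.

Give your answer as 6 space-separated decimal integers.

Answer: 0 3 5 6 8 11

Derivation:
Bit 0: prefix='1' (no match yet)
Bit 1: prefix='10' (no match yet)
Bit 2: prefix='100' -> emit 'i', reset
Bit 3: prefix='1' (no match yet)
Bit 4: prefix='11' -> emit 'm', reset
Bit 5: prefix='0' -> emit 'f', reset
Bit 6: prefix='1' (no match yet)
Bit 7: prefix='11' -> emit 'm', reset
Bit 8: prefix='1' (no match yet)
Bit 9: prefix='10' (no match yet)
Bit 10: prefix='101' -> emit 'k', reset
Bit 11: prefix='0' -> emit 'f', reset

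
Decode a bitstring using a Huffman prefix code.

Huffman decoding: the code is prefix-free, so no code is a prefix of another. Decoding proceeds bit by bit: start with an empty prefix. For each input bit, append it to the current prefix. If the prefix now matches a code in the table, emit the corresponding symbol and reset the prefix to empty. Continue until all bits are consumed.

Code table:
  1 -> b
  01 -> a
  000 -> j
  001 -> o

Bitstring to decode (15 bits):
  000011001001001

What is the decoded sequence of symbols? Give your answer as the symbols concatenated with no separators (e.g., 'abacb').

Bit 0: prefix='0' (no match yet)
Bit 1: prefix='00' (no match yet)
Bit 2: prefix='000' -> emit 'j', reset
Bit 3: prefix='0' (no match yet)
Bit 4: prefix='01' -> emit 'a', reset
Bit 5: prefix='1' -> emit 'b', reset
Bit 6: prefix='0' (no match yet)
Bit 7: prefix='00' (no match yet)
Bit 8: prefix='001' -> emit 'o', reset
Bit 9: prefix='0' (no match yet)
Bit 10: prefix='00' (no match yet)
Bit 11: prefix='001' -> emit 'o', reset
Bit 12: prefix='0' (no match yet)
Bit 13: prefix='00' (no match yet)
Bit 14: prefix='001' -> emit 'o', reset

Answer: jabooo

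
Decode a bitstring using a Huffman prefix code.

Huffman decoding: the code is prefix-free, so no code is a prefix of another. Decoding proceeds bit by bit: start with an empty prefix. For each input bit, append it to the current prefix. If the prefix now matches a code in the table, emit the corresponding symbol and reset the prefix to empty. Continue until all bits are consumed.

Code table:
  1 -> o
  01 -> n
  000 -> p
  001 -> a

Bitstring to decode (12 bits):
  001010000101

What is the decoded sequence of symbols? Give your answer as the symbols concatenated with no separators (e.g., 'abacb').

Bit 0: prefix='0' (no match yet)
Bit 1: prefix='00' (no match yet)
Bit 2: prefix='001' -> emit 'a', reset
Bit 3: prefix='0' (no match yet)
Bit 4: prefix='01' -> emit 'n', reset
Bit 5: prefix='0' (no match yet)
Bit 6: prefix='00' (no match yet)
Bit 7: prefix='000' -> emit 'p', reset
Bit 8: prefix='0' (no match yet)
Bit 9: prefix='01' -> emit 'n', reset
Bit 10: prefix='0' (no match yet)
Bit 11: prefix='01' -> emit 'n', reset

Answer: anpnn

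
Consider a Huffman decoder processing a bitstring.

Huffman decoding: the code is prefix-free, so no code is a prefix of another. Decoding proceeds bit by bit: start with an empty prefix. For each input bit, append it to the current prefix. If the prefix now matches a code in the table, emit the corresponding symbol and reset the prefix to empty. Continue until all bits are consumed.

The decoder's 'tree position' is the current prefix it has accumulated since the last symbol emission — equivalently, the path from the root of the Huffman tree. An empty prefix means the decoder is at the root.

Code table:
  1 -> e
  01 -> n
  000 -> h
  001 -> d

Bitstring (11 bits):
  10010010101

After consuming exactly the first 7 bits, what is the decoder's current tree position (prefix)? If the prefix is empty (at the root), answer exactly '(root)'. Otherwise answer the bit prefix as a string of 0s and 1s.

Bit 0: prefix='1' -> emit 'e', reset
Bit 1: prefix='0' (no match yet)
Bit 2: prefix='00' (no match yet)
Bit 3: prefix='001' -> emit 'd', reset
Bit 4: prefix='0' (no match yet)
Bit 5: prefix='00' (no match yet)
Bit 6: prefix='001' -> emit 'd', reset

Answer: (root)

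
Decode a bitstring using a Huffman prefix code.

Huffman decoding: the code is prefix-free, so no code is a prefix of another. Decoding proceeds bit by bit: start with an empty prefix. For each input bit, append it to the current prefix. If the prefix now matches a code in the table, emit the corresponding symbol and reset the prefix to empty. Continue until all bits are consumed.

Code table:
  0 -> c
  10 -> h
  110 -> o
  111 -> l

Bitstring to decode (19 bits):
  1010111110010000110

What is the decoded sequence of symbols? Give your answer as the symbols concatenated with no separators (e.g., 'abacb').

Bit 0: prefix='1' (no match yet)
Bit 1: prefix='10' -> emit 'h', reset
Bit 2: prefix='1' (no match yet)
Bit 3: prefix='10' -> emit 'h', reset
Bit 4: prefix='1' (no match yet)
Bit 5: prefix='11' (no match yet)
Bit 6: prefix='111' -> emit 'l', reset
Bit 7: prefix='1' (no match yet)
Bit 8: prefix='11' (no match yet)
Bit 9: prefix='110' -> emit 'o', reset
Bit 10: prefix='0' -> emit 'c', reset
Bit 11: prefix='1' (no match yet)
Bit 12: prefix='10' -> emit 'h', reset
Bit 13: prefix='0' -> emit 'c', reset
Bit 14: prefix='0' -> emit 'c', reset
Bit 15: prefix='0' -> emit 'c', reset
Bit 16: prefix='1' (no match yet)
Bit 17: prefix='11' (no match yet)
Bit 18: prefix='110' -> emit 'o', reset

Answer: hhlochccco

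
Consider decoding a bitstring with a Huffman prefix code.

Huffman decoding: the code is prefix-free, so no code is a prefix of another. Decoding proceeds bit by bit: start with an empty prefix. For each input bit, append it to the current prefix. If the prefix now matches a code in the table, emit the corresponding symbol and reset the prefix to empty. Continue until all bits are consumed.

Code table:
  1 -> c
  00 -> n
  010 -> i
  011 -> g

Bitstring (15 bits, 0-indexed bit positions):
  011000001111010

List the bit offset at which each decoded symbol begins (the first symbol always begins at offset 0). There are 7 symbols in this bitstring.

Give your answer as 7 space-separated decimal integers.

Answer: 0 3 5 7 10 11 12

Derivation:
Bit 0: prefix='0' (no match yet)
Bit 1: prefix='01' (no match yet)
Bit 2: prefix='011' -> emit 'g', reset
Bit 3: prefix='0' (no match yet)
Bit 4: prefix='00' -> emit 'n', reset
Bit 5: prefix='0' (no match yet)
Bit 6: prefix='00' -> emit 'n', reset
Bit 7: prefix='0' (no match yet)
Bit 8: prefix='01' (no match yet)
Bit 9: prefix='011' -> emit 'g', reset
Bit 10: prefix='1' -> emit 'c', reset
Bit 11: prefix='1' -> emit 'c', reset
Bit 12: prefix='0' (no match yet)
Bit 13: prefix='01' (no match yet)
Bit 14: prefix='010' -> emit 'i', reset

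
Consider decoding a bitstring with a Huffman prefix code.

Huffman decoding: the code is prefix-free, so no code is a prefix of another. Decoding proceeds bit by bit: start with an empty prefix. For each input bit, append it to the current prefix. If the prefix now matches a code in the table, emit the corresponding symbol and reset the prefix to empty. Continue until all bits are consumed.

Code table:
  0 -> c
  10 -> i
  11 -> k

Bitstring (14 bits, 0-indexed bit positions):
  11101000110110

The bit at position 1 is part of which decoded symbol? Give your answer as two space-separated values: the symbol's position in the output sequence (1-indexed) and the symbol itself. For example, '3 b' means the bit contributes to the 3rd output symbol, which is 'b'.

Bit 0: prefix='1' (no match yet)
Bit 1: prefix='11' -> emit 'k', reset
Bit 2: prefix='1' (no match yet)
Bit 3: prefix='10' -> emit 'i', reset
Bit 4: prefix='1' (no match yet)
Bit 5: prefix='10' -> emit 'i', reset

Answer: 1 k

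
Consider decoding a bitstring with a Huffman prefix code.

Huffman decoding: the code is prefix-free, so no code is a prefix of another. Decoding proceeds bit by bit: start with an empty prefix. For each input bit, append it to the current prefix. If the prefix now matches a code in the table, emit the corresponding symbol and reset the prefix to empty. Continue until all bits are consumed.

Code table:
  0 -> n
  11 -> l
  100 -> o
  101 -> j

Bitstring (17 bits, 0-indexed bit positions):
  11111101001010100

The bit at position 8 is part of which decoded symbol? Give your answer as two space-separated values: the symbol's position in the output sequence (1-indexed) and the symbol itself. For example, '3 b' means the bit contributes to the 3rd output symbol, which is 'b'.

Answer: 5 o

Derivation:
Bit 0: prefix='1' (no match yet)
Bit 1: prefix='11' -> emit 'l', reset
Bit 2: prefix='1' (no match yet)
Bit 3: prefix='11' -> emit 'l', reset
Bit 4: prefix='1' (no match yet)
Bit 5: prefix='11' -> emit 'l', reset
Bit 6: prefix='0' -> emit 'n', reset
Bit 7: prefix='1' (no match yet)
Bit 8: prefix='10' (no match yet)
Bit 9: prefix='100' -> emit 'o', reset
Bit 10: prefix='1' (no match yet)
Bit 11: prefix='10' (no match yet)
Bit 12: prefix='101' -> emit 'j', reset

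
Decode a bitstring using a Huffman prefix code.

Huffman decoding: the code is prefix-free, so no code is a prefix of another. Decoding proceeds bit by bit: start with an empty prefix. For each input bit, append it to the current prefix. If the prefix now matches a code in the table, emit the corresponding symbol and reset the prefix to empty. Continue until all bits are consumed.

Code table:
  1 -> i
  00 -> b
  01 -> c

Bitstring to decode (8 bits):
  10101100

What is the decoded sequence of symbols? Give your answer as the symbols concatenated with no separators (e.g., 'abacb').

Bit 0: prefix='1' -> emit 'i', reset
Bit 1: prefix='0' (no match yet)
Bit 2: prefix='01' -> emit 'c', reset
Bit 3: prefix='0' (no match yet)
Bit 4: prefix='01' -> emit 'c', reset
Bit 5: prefix='1' -> emit 'i', reset
Bit 6: prefix='0' (no match yet)
Bit 7: prefix='00' -> emit 'b', reset

Answer: iccib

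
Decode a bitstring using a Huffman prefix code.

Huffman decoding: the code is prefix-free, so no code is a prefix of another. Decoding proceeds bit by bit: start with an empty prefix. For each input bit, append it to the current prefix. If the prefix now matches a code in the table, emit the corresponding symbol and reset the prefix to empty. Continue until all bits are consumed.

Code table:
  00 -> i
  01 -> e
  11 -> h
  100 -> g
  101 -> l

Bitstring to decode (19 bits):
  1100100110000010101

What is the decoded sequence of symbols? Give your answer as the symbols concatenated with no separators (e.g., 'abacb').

Bit 0: prefix='1' (no match yet)
Bit 1: prefix='11' -> emit 'h', reset
Bit 2: prefix='0' (no match yet)
Bit 3: prefix='00' -> emit 'i', reset
Bit 4: prefix='1' (no match yet)
Bit 5: prefix='10' (no match yet)
Bit 6: prefix='100' -> emit 'g', reset
Bit 7: prefix='1' (no match yet)
Bit 8: prefix='11' -> emit 'h', reset
Bit 9: prefix='0' (no match yet)
Bit 10: prefix='00' -> emit 'i', reset
Bit 11: prefix='0' (no match yet)
Bit 12: prefix='00' -> emit 'i', reset
Bit 13: prefix='0' (no match yet)
Bit 14: prefix='01' -> emit 'e', reset
Bit 15: prefix='0' (no match yet)
Bit 16: prefix='01' -> emit 'e', reset
Bit 17: prefix='0' (no match yet)
Bit 18: prefix='01' -> emit 'e', reset

Answer: highiieee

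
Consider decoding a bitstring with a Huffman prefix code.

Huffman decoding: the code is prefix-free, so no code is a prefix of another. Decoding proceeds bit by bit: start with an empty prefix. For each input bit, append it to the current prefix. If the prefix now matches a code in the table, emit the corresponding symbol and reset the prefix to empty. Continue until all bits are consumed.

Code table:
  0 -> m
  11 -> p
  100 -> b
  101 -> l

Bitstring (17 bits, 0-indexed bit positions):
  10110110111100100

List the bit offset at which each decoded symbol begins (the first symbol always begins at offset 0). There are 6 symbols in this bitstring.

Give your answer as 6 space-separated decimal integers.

Bit 0: prefix='1' (no match yet)
Bit 1: prefix='10' (no match yet)
Bit 2: prefix='101' -> emit 'l', reset
Bit 3: prefix='1' (no match yet)
Bit 4: prefix='10' (no match yet)
Bit 5: prefix='101' -> emit 'l', reset
Bit 6: prefix='1' (no match yet)
Bit 7: prefix='10' (no match yet)
Bit 8: prefix='101' -> emit 'l', reset
Bit 9: prefix='1' (no match yet)
Bit 10: prefix='11' -> emit 'p', reset
Bit 11: prefix='1' (no match yet)
Bit 12: prefix='10' (no match yet)
Bit 13: prefix='100' -> emit 'b', reset
Bit 14: prefix='1' (no match yet)
Bit 15: prefix='10' (no match yet)
Bit 16: prefix='100' -> emit 'b', reset

Answer: 0 3 6 9 11 14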